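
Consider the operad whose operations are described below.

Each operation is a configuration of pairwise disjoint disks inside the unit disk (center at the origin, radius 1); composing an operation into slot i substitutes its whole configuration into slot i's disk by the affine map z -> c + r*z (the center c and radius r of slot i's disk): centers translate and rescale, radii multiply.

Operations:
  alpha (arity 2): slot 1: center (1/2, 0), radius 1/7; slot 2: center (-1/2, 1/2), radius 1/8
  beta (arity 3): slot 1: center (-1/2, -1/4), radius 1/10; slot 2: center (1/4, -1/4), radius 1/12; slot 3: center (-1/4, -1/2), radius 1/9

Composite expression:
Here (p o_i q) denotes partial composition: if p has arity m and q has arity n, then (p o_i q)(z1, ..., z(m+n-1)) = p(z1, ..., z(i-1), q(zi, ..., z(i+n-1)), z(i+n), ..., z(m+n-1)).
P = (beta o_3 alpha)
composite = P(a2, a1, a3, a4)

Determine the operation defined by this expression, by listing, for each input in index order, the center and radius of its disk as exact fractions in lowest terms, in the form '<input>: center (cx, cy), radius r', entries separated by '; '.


Affine substitution under beta: radii multiply and a-centers shift.
for a2, the 1-step affine chain lands on center (-1/2, -1/4), radius 1/10
for a1, the 1-step affine chain lands on center (1/4, -1/4), radius 1/12
for a3, the 2-step affine chain lands on center (-7/36, -1/2), radius 1/63
for a4, the 2-step affine chain lands on center (-11/36, -4/9), radius 1/72

a1: center (1/4, -1/4), radius 1/12; a2: center (-1/2, -1/4), radius 1/10; a3: center (-7/36, -1/2), radius 1/63; a4: center (-11/36, -4/9), radius 1/72


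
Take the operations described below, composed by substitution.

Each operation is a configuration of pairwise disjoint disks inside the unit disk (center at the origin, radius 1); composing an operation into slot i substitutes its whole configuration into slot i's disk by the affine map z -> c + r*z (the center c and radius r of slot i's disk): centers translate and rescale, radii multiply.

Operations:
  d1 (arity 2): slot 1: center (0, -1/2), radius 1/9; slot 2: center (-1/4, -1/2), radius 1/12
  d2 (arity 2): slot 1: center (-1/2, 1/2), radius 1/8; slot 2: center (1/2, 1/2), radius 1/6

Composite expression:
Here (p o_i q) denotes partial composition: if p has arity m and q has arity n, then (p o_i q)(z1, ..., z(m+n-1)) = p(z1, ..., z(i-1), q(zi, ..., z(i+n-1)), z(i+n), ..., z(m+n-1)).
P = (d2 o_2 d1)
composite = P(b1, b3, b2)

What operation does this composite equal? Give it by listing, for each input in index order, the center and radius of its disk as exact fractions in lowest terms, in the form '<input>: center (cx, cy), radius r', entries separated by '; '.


b1: center (-1/2, 1/2), radius 1/8; b2: center (11/24, 5/12), radius 1/72; b3: center (1/2, 5/12), radius 1/54

Follow each b-input down from d2: c' goes to c + r*c', radius to r*r'.
b1: after 1 affine step, its disk has center (-1/2, 1/2), radius 1/8
b3: after 2 affine steps, its disk has center (1/2, 5/12), radius 1/54
b2: after 2 affine steps, its disk has center (11/24, 5/12), radius 1/72


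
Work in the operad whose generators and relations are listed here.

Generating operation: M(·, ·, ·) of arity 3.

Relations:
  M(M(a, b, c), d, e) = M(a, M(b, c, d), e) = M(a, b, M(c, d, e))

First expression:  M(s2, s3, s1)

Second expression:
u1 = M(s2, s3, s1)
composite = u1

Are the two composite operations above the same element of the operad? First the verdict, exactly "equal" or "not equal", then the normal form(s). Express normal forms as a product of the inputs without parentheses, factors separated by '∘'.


equal: each reduces to s2 ∘ s3 ∘ s1


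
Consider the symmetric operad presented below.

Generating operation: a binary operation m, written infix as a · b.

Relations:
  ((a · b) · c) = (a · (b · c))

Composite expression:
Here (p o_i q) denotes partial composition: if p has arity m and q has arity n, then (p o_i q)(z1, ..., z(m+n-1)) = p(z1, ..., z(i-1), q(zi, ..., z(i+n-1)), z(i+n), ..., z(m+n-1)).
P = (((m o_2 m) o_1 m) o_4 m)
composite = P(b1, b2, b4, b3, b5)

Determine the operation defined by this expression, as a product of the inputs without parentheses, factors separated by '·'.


b1 · b2 · b4 · b3 · b5

All parenthesizations of m agree; list the b-inputs left to right.
(b1 · b2) unparenthesizes to b1 · b2
(b3 · b5) unparenthesizes to b3 · b5
(b4 · (b3 · b5)) unparenthesizes to b4 · b3 · b5
((b1 · b2) · (b4 · (b3 · b5))) unparenthesizes to b1 · b2 · b4 · b3 · b5


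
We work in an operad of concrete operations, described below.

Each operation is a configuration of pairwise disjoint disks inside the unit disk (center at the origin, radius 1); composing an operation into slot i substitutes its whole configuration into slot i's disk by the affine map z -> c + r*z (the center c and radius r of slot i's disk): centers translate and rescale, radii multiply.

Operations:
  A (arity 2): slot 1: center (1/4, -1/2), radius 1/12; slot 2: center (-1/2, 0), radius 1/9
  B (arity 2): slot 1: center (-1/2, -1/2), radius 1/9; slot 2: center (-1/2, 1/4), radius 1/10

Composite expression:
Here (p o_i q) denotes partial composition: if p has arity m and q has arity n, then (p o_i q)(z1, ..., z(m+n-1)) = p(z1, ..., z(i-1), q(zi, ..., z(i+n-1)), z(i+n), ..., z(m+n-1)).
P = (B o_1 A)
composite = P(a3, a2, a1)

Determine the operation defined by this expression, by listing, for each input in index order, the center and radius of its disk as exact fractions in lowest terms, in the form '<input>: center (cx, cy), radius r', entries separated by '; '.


Only the slot chain above each a matters under B; compose those maps.
input a3: applying the 2 nested substitutions gives center (-17/36, -5/9), radius 1/108
input a2: applying the 2 nested substitutions gives center (-5/9, -1/2), radius 1/81
input a1: applying the 1 nested substitution gives center (-1/2, 1/4), radius 1/10

a1: center (-1/2, 1/4), radius 1/10; a2: center (-5/9, -1/2), radius 1/81; a3: center (-17/36, -5/9), radius 1/108


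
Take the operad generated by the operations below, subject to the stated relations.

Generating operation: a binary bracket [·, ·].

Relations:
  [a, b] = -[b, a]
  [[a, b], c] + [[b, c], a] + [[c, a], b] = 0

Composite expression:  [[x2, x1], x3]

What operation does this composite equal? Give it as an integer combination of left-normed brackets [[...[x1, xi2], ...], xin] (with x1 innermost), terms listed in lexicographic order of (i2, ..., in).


-[[x1, x2], x3]

Left-normed coefficients sit on the x1-initial expansion words.
Composite bracket: [[x2, x1], x3]
Under [a, b] = ab - ba we get 4 signed associative words (2^2 = 4).
The x1-initial words carry the normal form:
  from x1x2x3, sign -1: term -[[x1, x2], x3]


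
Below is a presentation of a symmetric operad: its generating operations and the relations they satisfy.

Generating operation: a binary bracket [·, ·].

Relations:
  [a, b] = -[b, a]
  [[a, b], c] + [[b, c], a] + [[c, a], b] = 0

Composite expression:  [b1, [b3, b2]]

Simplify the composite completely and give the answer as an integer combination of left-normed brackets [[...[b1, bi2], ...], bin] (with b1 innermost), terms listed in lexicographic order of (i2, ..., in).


Left-normed coefficients sit on the b1-initial expansion words.
Composite bracket: [b1, [b3, b2]]
Under [a, b] = ab - ba we get 4 signed associative words (2^2 = 4).
Words beginning with b1 determine it all:
  the word b1b2b3 carries sign -1 and contributes -[[b1, b2], b3]
  the word b1b3b2 carries sign +1 and contributes +[[b1, b3], b2]

-[[b1, b2], b3] + [[b1, b3], b2]


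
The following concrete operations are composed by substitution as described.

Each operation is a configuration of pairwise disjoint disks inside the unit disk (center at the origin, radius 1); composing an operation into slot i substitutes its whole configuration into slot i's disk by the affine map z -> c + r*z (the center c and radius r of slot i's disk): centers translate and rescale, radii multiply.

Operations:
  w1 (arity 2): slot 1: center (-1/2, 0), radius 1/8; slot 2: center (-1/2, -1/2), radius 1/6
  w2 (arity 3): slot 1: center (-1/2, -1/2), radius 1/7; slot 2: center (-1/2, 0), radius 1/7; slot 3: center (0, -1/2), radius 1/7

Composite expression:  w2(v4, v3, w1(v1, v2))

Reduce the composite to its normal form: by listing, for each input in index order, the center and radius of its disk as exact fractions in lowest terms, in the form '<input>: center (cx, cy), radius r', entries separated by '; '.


v1: center (-1/14, -1/2), radius 1/56; v2: center (-1/14, -4/7), radius 1/42; v3: center (-1/2, 0), radius 1/7; v4: center (-1/2, -1/2), radius 1/7

Below w2, radii multiply path by path; the v-disk centers shift.
tracing v4 down its 1-map path: center (-1/2, -1/2), radius 1/7
tracing v3 down its 1-map path: center (-1/2, 0), radius 1/7
tracing v1 down its 2-map path: center (-1/14, -1/2), radius 1/56
tracing v2 down its 2-map path: center (-1/14, -4/7), radius 1/42


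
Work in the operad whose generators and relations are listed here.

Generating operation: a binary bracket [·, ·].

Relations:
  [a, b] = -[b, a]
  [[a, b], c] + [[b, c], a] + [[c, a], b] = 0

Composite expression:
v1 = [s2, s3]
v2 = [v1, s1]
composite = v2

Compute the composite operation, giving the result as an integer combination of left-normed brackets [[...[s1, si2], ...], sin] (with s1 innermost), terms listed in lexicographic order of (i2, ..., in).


In the tensor algebra, words opening s1 carry the s1-anchored form.
Composite bracket: [[s2, s3], s1]
Full expansion: 4 signed words from ab - ba (2^2 = 4).
Words beginning with s1 determine it all:
  from s1s2s3, sign -1: term -[[s1, s2], s3]
  from s1s3s2, sign +1: term +[[s1, s3], s2]

-[[s1, s2], s3] + [[s1, s3], s2]


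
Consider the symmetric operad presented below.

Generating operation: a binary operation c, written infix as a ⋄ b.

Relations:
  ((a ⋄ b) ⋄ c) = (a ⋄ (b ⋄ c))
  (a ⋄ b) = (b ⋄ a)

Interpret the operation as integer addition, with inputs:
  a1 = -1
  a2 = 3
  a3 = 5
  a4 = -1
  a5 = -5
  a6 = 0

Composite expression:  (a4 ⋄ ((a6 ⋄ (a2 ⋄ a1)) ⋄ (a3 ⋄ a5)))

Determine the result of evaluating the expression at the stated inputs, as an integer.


1


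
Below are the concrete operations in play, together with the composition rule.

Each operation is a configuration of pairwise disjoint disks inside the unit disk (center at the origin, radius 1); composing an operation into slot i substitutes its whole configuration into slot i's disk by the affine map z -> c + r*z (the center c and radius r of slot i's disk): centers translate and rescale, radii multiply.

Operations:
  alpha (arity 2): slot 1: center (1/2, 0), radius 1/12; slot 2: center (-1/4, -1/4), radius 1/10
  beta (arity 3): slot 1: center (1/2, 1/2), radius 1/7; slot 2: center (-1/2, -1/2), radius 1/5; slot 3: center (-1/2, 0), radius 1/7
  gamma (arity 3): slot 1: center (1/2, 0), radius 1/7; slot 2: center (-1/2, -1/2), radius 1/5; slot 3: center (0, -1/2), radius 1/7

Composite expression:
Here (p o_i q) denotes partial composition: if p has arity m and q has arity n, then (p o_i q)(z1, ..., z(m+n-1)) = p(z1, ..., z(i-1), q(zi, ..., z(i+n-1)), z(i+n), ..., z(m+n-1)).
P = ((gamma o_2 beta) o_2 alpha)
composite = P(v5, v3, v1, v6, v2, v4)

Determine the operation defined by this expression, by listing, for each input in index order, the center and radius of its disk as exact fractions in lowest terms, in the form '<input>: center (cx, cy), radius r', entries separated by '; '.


Only the slot chain above each v matters under gamma; compose those maps.
tracing v5 down its 1-map path: center (1/2, 0), radius 1/7
tracing v3 down its 3-map path: center (-27/70, -2/5), radius 1/420
tracing v1 down its 3-map path: center (-57/140, -57/140), radius 1/350
tracing v6 down its 2-map path: center (-3/5, -3/5), radius 1/25
tracing v2 down its 2-map path: center (-3/5, -1/2), radius 1/35
tracing v4 down its 1-map path: center (0, -1/2), radius 1/7

v1: center (-57/140, -57/140), radius 1/350; v2: center (-3/5, -1/2), radius 1/35; v3: center (-27/70, -2/5), radius 1/420; v4: center (0, -1/2), radius 1/7; v5: center (1/2, 0), radius 1/7; v6: center (-3/5, -3/5), radius 1/25


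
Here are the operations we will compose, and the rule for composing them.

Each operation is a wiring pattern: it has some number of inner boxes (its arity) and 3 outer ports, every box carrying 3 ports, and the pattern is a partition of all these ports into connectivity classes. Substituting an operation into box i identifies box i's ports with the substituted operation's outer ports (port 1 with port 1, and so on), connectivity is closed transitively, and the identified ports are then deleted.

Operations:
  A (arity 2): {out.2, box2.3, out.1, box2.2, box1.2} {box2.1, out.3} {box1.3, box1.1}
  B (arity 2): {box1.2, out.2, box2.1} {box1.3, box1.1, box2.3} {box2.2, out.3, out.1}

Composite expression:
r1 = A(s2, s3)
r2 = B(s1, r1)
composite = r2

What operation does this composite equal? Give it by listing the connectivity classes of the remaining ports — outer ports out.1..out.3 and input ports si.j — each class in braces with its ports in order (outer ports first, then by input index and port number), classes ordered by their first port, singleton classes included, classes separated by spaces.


After gluing at B, chains via deleted ports link the s-ports.
through A, on inputs (s2, s3): {out.1, out.2, s2.2, s3.2, s3.3} {out.3, s3.1} {s2.1, s2.3} (out.j = stage outer ports)
through B, on inputs (s1, s2, s3): {out.1, out.2, out.3, s1.2, s2.2, s3.2, s3.3} {s1.1, s1.3, s3.1} {s2.1, s2.3} (out.j = stage outer ports)

{out.1, out.2, out.3, s1.2, s2.2, s3.2, s3.3} {s1.1, s1.3, s3.1} {s2.1, s2.3}


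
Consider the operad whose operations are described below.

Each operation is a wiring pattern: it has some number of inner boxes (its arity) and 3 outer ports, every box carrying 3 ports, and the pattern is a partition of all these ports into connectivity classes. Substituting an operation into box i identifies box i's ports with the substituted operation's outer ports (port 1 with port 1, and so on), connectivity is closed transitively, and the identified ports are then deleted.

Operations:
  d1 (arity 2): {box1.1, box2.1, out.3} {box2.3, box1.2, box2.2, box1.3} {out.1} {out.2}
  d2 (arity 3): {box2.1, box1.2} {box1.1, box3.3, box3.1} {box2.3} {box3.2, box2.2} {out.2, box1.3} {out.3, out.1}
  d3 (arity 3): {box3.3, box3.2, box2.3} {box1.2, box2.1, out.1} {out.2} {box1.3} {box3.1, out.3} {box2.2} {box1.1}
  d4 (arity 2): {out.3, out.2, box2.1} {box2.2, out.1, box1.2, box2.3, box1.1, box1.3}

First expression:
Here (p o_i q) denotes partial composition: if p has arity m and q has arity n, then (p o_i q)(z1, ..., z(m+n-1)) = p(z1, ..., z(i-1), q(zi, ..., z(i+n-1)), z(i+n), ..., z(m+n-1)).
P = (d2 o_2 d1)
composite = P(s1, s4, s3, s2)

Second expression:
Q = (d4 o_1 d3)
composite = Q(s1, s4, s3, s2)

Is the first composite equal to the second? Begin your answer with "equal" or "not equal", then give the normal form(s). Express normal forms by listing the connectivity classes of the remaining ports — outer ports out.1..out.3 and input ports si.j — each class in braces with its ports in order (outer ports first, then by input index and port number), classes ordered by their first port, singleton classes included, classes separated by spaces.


not equal: they reduce to {out.1, out.3} {out.2, s1.3} {s1.1, s2.1, s2.3} {s1.2} {s2.2} {s3.1, s4.1} {s3.2, s3.3, s4.2, s4.3} and {out.1, s1.2, s2.2, s2.3, s3.1, s4.1} {out.2, out.3, s2.1} {s1.1} {s1.3} {s3.2, s3.3, s4.3} {s4.2}

The first composite normalizes to {out.1, out.3} {out.2, s1.3} {s1.1, s2.1, s2.3} {s1.2} {s2.2} {s3.1, s4.1} {s3.2, s3.3, s4.2, s4.3}
The second composite normalizes to {out.1, s1.2, s2.2, s2.3, s3.1, s4.1} {out.2, out.3, s2.1} {s1.1} {s1.3} {s3.2, s3.3, s4.3} {s4.2}
The forms do not match — not equal.


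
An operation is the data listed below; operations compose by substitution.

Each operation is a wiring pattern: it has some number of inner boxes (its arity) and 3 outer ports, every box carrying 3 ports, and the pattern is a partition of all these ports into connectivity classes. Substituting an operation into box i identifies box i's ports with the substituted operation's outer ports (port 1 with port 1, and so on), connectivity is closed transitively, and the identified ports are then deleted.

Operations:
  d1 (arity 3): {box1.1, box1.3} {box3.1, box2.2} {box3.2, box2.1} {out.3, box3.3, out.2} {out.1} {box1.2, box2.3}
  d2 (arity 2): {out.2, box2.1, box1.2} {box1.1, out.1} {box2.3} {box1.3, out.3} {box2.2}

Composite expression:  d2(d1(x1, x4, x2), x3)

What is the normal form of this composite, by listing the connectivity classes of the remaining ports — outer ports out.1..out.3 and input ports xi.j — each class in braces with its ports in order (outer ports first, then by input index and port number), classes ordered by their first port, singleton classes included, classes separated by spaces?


Treat the ports identified at d2 as solder joints: merge, then drop.
composing d1 on (x1, x4, x2), with out.j its own outer ports: {out.1} {out.2, out.3, x2.3} {x1.1, x1.3} {x1.2, x4.3} {x2.1, x4.2} {x2.2, x4.1}
composing d2 on (x1, x4, x2, x3), with out.j its own outer ports: {out.1} {out.2, out.3, x2.3, x3.1} {x1.1, x1.3} {x1.2, x4.3} {x2.1, x4.2} {x2.2, x4.1} {x3.2} {x3.3}

{out.1} {out.2, out.3, x2.3, x3.1} {x1.1, x1.3} {x1.2, x4.3} {x2.1, x4.2} {x2.2, x4.1} {x3.2} {x3.3}


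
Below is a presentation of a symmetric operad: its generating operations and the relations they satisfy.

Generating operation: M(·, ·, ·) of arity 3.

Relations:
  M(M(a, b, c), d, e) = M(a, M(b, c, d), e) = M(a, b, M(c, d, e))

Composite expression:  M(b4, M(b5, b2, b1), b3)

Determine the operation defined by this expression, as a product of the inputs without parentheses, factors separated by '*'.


b4 * b5 * b2 * b1 * b3


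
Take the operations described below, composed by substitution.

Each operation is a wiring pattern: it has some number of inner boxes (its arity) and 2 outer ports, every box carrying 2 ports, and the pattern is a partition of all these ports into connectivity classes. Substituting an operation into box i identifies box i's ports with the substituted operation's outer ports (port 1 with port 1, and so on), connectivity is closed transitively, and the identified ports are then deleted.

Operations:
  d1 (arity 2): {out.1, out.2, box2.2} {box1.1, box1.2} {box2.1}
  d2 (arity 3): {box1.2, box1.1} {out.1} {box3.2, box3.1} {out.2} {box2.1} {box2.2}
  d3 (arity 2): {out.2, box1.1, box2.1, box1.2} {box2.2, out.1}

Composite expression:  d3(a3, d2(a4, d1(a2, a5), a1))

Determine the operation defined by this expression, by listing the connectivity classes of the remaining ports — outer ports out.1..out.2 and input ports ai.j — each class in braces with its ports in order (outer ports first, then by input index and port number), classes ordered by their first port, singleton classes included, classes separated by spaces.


Reachability decides: close wires over d3-identified ports.
after d1, the pattern on (a2, a5) reads {out.1, out.2, a5.2} {a2.1, a2.2} {a5.1} (out.j = its outer ports)
after d2, the pattern on (a4, a2, a5, a1) reads {out.1} {out.2} {a1.1, a1.2} {a2.1, a2.2} {a4.1, a4.2} {a5.1} {a5.2} (out.j = its outer ports)
after d3, the pattern on (a3, a4, a2, a5, a1) reads {out.1} {out.2, a3.1, a3.2} {a1.1, a1.2} {a2.1, a2.2} {a4.1, a4.2} {a5.1} {a5.2} (out.j = its outer ports)

{out.1} {out.2, a3.1, a3.2} {a1.1, a1.2} {a2.1, a2.2} {a4.1, a4.2} {a5.1} {a5.2}


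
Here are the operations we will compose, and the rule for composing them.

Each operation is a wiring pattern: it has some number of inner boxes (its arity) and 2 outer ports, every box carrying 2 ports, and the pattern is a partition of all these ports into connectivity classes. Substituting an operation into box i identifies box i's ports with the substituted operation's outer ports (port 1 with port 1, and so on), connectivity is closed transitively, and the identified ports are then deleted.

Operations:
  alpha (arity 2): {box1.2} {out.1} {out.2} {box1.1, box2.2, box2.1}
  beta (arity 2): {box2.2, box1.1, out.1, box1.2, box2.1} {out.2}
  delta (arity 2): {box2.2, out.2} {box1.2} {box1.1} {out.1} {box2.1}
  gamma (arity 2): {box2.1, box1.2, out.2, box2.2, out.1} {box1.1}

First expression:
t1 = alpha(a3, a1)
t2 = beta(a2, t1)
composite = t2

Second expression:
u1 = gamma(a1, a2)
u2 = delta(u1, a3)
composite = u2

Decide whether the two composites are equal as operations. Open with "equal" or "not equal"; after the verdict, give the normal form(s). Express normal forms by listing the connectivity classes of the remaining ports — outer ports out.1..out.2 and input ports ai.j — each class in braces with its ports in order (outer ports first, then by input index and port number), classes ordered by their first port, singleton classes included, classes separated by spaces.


not equal: they reduce to {out.1, a2.1, a2.2} {out.2} {a1.1, a1.2, a3.1} {a3.2} and {out.1} {out.2, a3.2} {a1.1} {a1.2, a2.1, a2.2} {a3.1}


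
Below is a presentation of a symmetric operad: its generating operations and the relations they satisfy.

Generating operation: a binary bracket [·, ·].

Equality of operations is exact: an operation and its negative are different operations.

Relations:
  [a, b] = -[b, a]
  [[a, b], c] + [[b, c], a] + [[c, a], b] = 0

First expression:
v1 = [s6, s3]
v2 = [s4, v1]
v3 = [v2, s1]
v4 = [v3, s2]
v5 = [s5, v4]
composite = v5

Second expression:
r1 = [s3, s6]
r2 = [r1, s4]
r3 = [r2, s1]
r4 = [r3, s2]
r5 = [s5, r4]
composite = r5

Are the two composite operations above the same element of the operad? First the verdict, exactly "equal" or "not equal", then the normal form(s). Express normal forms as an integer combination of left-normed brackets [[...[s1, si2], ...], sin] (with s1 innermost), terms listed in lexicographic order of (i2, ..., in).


equal: each reduces to [[[[[s1, s3], s6], s4], s2], s5] - [[[[[s1, s4], s3], s6], s2], s5] + [[[[[s1, s4], s6], s3], s2], s5] - [[[[[s1, s6], s3], s4], s2], s5]

The first composite normalizes to [[[[[s1, s3], s6], s4], s2], s5] - [[[[[s1, s4], s3], s6], s2], s5] + [[[[[s1, s4], s6], s3], s2], s5] - [[[[[s1, s6], s3], s4], s2], s5]
The second composite normalizes to [[[[[s1, s3], s6], s4], s2], s5] - [[[[[s1, s4], s3], s6], s2], s5] + [[[[[s1, s4], s6], s3], s2], s5] - [[[[[s1, s6], s3], s4], s2], s5]
Both agree, so they are equal.


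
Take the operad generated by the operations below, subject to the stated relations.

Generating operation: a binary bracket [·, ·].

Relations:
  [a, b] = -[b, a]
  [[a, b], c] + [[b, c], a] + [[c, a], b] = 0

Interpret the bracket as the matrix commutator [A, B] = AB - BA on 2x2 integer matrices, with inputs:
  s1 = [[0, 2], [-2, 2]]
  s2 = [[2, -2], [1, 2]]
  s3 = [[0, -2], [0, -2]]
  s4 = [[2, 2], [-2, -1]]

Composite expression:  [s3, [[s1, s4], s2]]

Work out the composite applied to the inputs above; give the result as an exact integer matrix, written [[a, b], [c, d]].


[[0, -120], [0, 0]]

[s1, s4] = [[0, -10], [-10, 0]]
[[s1, s4], s2] = [[-30, 0], [0, 30]]
[s3, [[s1, s4], s2]] = [[0, -120], [0, 0]]


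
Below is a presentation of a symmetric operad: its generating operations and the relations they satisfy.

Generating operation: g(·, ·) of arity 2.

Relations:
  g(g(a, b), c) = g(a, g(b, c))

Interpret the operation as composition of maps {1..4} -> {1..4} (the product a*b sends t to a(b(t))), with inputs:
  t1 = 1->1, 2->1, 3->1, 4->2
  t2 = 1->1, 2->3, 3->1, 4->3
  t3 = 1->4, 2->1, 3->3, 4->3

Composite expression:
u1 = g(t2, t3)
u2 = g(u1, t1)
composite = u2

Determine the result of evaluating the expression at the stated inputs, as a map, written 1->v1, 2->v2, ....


1->3, 2->3, 3->3, 4->1

g(t2, t3) = 1->3, 2->1, 3->1, 4->1
g(g(t2, t3), t1) = 1->3, 2->3, 3->3, 4->1


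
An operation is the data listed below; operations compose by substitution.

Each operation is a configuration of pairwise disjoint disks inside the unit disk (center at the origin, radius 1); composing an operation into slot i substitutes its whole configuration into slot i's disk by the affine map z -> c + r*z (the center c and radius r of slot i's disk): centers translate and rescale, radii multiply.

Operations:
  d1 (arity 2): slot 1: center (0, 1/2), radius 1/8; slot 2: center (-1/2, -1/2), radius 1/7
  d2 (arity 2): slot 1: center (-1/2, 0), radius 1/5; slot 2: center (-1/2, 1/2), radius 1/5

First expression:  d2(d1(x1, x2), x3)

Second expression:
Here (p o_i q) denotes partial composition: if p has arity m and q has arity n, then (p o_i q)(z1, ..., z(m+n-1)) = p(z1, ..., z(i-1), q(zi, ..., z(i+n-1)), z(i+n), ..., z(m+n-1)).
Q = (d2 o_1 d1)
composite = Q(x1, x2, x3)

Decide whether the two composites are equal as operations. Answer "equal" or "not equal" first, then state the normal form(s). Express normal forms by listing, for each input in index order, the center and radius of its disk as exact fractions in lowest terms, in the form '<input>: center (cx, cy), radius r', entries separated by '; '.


equal: each reduces to x1: center (-1/2, 1/10), radius 1/40; x2: center (-3/5, -1/10), radius 1/35; x3: center (-1/2, 1/2), radius 1/5

The first composite normalizes to x1: center (-1/2, 1/10), radius 1/40; x2: center (-3/5, -1/10), radius 1/35; x3: center (-1/2, 1/2), radius 1/5
The second composite normalizes to x1: center (-1/2, 1/10), radius 1/40; x2: center (-3/5, -1/10), radius 1/35; x3: center (-1/2, 1/2), radius 1/5
Identical normal forms: equal.


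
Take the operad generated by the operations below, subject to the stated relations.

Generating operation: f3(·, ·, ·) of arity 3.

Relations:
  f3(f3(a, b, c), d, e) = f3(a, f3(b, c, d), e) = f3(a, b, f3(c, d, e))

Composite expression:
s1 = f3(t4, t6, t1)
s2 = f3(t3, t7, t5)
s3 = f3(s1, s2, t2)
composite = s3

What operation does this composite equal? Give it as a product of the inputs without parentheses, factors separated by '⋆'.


Key point: f3 is associative — brackets drop, the t-order remains.
f3(t4, t6, t1) unparenthesizes to t4 ⋆ t6 ⋆ t1
f3(t3, t7, t5) unparenthesizes to t3 ⋆ t7 ⋆ t5
f3(f3(t4, t6, t1), f3(t3, t7, t5), t2) unparenthesizes to t4 ⋆ t6 ⋆ t1 ⋆ t3 ⋆ t7 ⋆ t5 ⋆ t2

t4 ⋆ t6 ⋆ t1 ⋆ t3 ⋆ t7 ⋆ t5 ⋆ t2


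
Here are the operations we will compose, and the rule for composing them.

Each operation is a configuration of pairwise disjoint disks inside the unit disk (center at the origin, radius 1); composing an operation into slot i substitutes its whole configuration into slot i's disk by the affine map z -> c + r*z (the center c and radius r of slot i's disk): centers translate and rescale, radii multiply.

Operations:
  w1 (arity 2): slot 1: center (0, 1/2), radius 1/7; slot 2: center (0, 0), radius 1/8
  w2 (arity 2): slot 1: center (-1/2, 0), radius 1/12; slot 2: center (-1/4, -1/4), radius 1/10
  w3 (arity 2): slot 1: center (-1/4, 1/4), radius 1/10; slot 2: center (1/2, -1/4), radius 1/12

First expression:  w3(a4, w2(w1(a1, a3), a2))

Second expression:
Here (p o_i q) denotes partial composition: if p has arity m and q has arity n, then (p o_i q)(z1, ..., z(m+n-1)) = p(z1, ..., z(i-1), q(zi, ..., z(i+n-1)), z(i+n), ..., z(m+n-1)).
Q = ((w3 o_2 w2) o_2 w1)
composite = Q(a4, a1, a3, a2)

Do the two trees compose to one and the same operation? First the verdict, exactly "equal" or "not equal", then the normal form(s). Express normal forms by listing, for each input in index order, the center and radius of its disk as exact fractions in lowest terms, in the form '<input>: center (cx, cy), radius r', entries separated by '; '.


The first expression reduces to a1: center (11/24, -71/288), radius 1/1008; a2: center (23/48, -13/48), radius 1/120; a3: center (11/24, -1/4), radius 1/1152; a4: center (-1/4, 1/4), radius 1/10
The second expression reduces to a1: center (11/24, -71/288), radius 1/1008; a2: center (23/48, -13/48), radius 1/120; a3: center (11/24, -1/4), radius 1/1152; a4: center (-1/4, 1/4), radius 1/10
The normal forms match — equal.

equal — both sides give a1: center (11/24, -71/288), radius 1/1008; a2: center (23/48, -13/48), radius 1/120; a3: center (11/24, -1/4), radius 1/1152; a4: center (-1/4, 1/4), radius 1/10


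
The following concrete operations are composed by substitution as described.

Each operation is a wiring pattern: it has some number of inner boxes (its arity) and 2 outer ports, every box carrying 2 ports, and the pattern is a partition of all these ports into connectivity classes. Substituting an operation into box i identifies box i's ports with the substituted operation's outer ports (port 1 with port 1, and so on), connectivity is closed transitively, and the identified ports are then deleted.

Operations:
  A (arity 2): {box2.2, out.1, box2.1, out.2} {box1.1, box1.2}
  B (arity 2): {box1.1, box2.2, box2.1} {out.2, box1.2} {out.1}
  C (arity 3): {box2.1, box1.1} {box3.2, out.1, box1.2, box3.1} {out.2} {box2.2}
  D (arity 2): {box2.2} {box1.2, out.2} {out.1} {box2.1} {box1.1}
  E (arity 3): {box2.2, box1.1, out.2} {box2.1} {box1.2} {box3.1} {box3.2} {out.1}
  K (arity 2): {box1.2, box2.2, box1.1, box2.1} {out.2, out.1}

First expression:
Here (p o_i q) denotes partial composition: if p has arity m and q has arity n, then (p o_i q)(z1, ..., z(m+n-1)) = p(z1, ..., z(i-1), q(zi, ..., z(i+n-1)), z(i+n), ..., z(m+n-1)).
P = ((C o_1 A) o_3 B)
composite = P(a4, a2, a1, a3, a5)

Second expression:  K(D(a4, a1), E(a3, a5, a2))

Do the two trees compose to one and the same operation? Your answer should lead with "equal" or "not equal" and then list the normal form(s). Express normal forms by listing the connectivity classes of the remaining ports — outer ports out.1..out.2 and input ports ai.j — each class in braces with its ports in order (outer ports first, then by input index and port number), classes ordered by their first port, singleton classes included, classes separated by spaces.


not equal; first: {out.1, a2.1, a2.2, a5.1, a5.2} {out.2} {a1.1, a3.1, a3.2} {a1.2} {a4.1, a4.2}; second: {out.1, out.2} {a1.1} {a1.2} {a2.1} {a2.2} {a3.1, a4.2, a5.2} {a3.2} {a4.1} {a5.1}

Normal form of the first expression: {out.1, a2.1, a2.2, a5.1, a5.2} {out.2} {a1.1, a3.1, a3.2} {a1.2} {a4.1, a4.2}
Normal form of the second expression: {out.1, out.2} {a1.1} {a1.2} {a2.1} {a2.2} {a3.1, a4.2, a5.2} {a3.2} {a4.1} {a5.1}
The normal forms differ: not equal.


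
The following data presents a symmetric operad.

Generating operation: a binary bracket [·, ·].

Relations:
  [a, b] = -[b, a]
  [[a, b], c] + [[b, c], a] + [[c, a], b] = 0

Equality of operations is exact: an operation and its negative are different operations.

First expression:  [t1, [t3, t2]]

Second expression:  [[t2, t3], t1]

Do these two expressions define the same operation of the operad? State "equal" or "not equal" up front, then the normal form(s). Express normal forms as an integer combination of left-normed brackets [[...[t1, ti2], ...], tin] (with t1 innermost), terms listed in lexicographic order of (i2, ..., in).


equal; both compose to -[[t1, t2], t3] + [[t1, t3], t2]

In normal form, the first expression is -[[t1, t2], t3] + [[t1, t3], t2]
In normal form, the second expression is -[[t1, t2], t3] + [[t1, t3], t2]
Same normal form: equal.


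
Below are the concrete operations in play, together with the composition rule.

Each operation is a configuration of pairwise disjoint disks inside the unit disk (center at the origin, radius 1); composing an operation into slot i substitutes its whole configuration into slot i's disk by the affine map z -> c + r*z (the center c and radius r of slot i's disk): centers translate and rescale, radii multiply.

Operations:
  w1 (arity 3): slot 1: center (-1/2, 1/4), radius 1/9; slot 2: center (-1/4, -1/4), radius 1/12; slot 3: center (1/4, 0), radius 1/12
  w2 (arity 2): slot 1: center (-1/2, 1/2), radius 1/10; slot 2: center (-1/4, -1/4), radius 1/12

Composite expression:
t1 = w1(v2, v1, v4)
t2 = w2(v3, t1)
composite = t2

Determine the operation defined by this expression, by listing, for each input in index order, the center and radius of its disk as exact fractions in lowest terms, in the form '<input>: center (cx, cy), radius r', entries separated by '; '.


Affine substitution under w2: radii multiply and v-centers shift.
input v3: applying the 1 nested substitution gives center (-1/2, 1/2), radius 1/10
input v2: applying the 2 nested substitutions gives center (-7/24, -11/48), radius 1/108
input v1: applying the 2 nested substitutions gives center (-13/48, -13/48), radius 1/144
input v4: applying the 2 nested substitutions gives center (-11/48, -1/4), radius 1/144

v1: center (-13/48, -13/48), radius 1/144; v2: center (-7/24, -11/48), radius 1/108; v3: center (-1/2, 1/2), radius 1/10; v4: center (-11/48, -1/4), radius 1/144


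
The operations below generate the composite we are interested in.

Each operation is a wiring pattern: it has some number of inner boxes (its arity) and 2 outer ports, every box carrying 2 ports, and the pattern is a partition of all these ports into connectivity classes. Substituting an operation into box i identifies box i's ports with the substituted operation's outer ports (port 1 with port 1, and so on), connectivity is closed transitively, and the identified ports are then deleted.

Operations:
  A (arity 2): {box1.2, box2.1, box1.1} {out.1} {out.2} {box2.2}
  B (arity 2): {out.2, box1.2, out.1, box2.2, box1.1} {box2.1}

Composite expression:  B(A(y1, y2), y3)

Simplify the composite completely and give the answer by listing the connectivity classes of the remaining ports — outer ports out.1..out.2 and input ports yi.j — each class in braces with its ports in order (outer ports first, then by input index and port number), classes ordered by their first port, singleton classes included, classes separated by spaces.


{out.1, out.2, y3.2} {y1.1, y1.2, y2.1} {y2.2} {y3.1}


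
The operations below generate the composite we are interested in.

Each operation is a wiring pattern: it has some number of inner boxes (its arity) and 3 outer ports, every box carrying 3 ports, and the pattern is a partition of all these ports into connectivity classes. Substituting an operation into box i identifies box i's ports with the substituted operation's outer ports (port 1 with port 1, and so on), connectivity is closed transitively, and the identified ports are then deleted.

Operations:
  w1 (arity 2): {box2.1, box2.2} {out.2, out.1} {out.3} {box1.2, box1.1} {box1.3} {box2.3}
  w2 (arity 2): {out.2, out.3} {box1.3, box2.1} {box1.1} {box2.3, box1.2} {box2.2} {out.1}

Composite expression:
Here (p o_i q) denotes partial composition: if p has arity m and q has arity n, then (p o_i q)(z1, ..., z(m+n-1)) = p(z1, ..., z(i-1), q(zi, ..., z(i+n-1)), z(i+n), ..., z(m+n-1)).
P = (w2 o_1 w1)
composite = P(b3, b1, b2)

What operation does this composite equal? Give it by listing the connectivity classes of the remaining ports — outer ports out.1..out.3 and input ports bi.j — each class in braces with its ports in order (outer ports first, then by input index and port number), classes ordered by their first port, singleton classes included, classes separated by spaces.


Substituting into w2 glues patterns; closure does the rest.
w1 over (b3, b1) gives {out.1, out.2} {out.3} {b1.1, b1.2} {b1.3} {b3.1, b3.2} {b3.3}, out.j being that stage's outer ports
w2 over (b3, b1, b2) gives {out.1} {out.2, out.3} {b1.1, b1.2} {b1.3} {b2.1} {b2.2} {b2.3} {b3.1, b3.2} {b3.3}, out.j being that stage's outer ports

{out.1} {out.2, out.3} {b1.1, b1.2} {b1.3} {b2.1} {b2.2} {b2.3} {b3.1, b3.2} {b3.3}


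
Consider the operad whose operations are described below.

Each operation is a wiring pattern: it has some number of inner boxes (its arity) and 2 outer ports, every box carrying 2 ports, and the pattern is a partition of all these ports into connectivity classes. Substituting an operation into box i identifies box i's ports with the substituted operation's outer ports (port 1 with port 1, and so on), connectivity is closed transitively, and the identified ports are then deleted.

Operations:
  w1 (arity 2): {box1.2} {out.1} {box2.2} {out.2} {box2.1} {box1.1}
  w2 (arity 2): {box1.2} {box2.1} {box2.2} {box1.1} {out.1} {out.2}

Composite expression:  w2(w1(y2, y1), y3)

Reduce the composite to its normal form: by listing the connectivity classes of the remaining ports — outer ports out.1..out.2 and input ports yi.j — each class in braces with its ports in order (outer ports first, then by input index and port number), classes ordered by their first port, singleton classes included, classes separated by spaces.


Treat the ports identified at w2 as solder joints: merge, then drop.
through w1, on inputs (y2, y1): {out.1} {out.2} {y1.1} {y1.2} {y2.1} {y2.2} (out.j = stage outer ports)
through w2, on inputs (y2, y1, y3): {out.1} {out.2} {y1.1} {y1.2} {y2.1} {y2.2} {y3.1} {y3.2} (out.j = stage outer ports)

{out.1} {out.2} {y1.1} {y1.2} {y2.1} {y2.2} {y3.1} {y3.2}


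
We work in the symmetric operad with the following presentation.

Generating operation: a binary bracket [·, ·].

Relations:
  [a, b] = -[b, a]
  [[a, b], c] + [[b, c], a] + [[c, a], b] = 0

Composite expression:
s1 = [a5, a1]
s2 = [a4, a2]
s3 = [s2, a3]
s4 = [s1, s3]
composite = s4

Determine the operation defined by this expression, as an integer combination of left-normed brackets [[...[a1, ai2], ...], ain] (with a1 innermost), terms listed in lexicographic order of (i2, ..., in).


[[[[a1, a5], a2], a4], a3] - [[[[a1, a5], a3], a2], a4] + [[[[a1, a5], a3], a4], a2] - [[[[a1, a5], a4], a2], a3]

Expand each bracket as ab - ba; the a1-initial words give the coefficients.
Composite bracket: [[a5, a1], [[a4, a2], a3]]
Expanding via [a, b] = ab - ba: 16 signed words (2^4 = 16).
Words beginning with a1 determine it all:
  the word a1a5a2a4a3 carries sign +1 and contributes +[[[[a1, a5], a2], a4], a3]
  the word a1a5a3a2a4 carries sign -1 and contributes -[[[[a1, a5], a3], a2], a4]
  the word a1a5a3a4a2 carries sign +1 and contributes +[[[[a1, a5], a3], a4], a2]
  the word a1a5a4a2a3 carries sign -1 and contributes -[[[[a1, a5], a4], a2], a3]


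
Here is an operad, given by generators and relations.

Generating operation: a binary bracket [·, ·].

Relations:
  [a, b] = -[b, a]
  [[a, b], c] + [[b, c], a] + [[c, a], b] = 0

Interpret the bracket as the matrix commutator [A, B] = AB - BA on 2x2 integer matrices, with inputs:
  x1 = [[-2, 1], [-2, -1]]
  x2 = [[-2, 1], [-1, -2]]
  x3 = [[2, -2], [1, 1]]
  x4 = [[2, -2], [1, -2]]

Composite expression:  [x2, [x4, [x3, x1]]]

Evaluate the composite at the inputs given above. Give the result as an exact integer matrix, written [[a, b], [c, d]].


[x3, x1] = [[3, -1], [1, -3]]
[x4, [x3, x1]] = [[-1, 8], [2, 1]]
[x2, [x4, [x3, x1]]] = [[10, 2], [2, -10]]

[[10, 2], [2, -10]]


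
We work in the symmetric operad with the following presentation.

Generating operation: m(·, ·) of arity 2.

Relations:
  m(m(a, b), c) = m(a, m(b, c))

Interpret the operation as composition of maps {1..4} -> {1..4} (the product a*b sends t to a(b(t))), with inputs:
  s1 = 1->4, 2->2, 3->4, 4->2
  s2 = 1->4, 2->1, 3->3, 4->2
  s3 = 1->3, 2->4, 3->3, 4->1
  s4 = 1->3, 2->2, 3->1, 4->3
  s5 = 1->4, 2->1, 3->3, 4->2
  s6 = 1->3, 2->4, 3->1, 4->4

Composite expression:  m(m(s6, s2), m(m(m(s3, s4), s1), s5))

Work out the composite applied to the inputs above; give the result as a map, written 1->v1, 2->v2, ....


1->4, 2->1, 3->1, 4->4

m(s6, s2) = 1->4, 2->3, 3->1, 4->4
m(s3, s4) = 1->3, 2->4, 3->3, 4->3
m(m(s3, s4), s1) = 1->3, 2->4, 3->3, 4->4
m(m(m(s3, s4), s1), s5) = 1->4, 2->3, 3->3, 4->4
m(m(s6, s2), m(m(m(s3, s4), s1), s5)) = 1->4, 2->1, 3->1, 4->4


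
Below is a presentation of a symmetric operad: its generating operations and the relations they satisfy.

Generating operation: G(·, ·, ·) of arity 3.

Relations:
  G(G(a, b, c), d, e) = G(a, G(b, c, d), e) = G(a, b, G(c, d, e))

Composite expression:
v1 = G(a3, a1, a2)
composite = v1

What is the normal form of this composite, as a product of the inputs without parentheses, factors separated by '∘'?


a3 ∘ a1 ∘ a2

Every regrouping of G is equal, so read the a-inputs in written order.
G(a3, a1, a2) flattens to a3 ∘ a1 ∘ a2
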